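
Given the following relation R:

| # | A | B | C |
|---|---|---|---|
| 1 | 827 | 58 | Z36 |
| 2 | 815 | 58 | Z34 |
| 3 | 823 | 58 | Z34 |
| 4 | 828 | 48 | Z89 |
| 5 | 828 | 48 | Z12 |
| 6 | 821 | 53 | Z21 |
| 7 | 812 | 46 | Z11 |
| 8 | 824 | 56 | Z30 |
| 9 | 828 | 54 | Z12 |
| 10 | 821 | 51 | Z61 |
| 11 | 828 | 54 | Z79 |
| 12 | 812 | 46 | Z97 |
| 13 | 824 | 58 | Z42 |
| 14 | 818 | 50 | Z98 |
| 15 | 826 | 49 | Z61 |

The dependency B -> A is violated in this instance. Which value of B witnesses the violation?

B=58: rows 1, 2, 3, 13 → A takes values {827, 815, 823, 824} — violation
B=48: rows 4, 5 → A = 828, 828 ✓
B=53: row 6 → A = 821 ✓
B=46: rows 7, 12 → A = 812, 812 ✓
B=56: row 8 → A = 824 ✓
B=54: rows 9, 11 → A = 828, 828 ✓
B=51: row 10 → A = 821 ✓
B=50: row 14 → A = 818 ✓
B=49: row 15 → A = 826 ✓
The only B value with inconsistent A is B=58.

58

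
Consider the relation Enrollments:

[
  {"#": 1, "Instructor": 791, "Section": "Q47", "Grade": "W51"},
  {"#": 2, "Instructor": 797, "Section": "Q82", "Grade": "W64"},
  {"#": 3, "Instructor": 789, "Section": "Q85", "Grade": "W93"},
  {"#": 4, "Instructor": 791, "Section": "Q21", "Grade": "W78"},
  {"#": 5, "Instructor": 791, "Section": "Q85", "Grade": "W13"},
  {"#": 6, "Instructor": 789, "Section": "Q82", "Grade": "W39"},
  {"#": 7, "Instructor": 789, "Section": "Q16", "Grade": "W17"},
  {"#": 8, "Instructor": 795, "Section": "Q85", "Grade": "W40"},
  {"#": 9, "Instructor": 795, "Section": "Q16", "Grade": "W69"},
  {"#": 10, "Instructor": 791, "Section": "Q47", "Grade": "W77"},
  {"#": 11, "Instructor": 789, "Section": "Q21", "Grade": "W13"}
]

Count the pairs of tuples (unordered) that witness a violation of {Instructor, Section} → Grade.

1

(Instructor=791, Section=Q47): violating pairs (1,10) — 1 pair.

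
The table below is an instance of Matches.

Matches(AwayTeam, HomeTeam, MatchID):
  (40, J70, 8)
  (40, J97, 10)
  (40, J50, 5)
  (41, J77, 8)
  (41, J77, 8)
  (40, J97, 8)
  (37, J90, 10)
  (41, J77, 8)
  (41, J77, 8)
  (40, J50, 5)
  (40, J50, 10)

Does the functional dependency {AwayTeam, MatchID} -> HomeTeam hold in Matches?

No

(AwayTeam=40, MatchID=8): 2 rows → HomeTeam takes values {J70, J97} — violation
(AwayTeam=40, MatchID=10): 2 rows → HomeTeam takes values {J97, J50} — violation
(AwayTeam=40, MatchID=5): 2 rows → HomeTeam = J50, J50 ✓
(AwayTeam=41, MatchID=8): 4 rows → HomeTeam = J77, J77, J77, J77 ✓
(AwayTeam=37, MatchID=10): 1 row → HomeTeam = J90 ✓
Two rows agree on {AwayTeam, MatchID} but differ on HomeTeam, so {AwayTeam, MatchID} -> HomeTeam does not hold.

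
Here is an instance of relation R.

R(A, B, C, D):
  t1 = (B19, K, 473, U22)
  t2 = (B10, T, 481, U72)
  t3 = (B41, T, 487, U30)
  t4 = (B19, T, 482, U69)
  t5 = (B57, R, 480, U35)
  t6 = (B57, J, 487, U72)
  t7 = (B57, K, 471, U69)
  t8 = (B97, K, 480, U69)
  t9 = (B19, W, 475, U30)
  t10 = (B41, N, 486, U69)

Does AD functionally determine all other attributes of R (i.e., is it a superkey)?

Yes

All 10 rows have distinct AD values, so AD → (all attributes) holds and AD is a superkey.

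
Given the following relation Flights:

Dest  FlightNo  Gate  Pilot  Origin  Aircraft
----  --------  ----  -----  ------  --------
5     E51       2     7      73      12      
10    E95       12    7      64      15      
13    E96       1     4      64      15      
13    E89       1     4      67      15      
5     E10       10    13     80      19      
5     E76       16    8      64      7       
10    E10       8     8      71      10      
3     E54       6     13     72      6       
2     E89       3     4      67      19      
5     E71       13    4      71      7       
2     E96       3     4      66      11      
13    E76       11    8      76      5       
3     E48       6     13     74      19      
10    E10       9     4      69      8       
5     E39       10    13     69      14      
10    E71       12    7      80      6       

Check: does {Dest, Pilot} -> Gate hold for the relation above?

(Dest=5, Pilot=7): 1 row → Gate = 2 ✓
(Dest=10, Pilot=7): 2 rows → Gate = 12, 12 ✓
(Dest=13, Pilot=4): 2 rows → Gate = 1, 1 ✓
(Dest=5, Pilot=13): 2 rows → Gate = 10, 10 ✓
(Dest=5, Pilot=8): 1 row → Gate = 16 ✓
(Dest=10, Pilot=8): 1 row → Gate = 8 ✓
(Dest=3, Pilot=13): 2 rows → Gate = 6, 6 ✓
(Dest=2, Pilot=4): 2 rows → Gate = 3, 3 ✓
(Dest=5, Pilot=4): 1 row → Gate = 13 ✓
(Dest=13, Pilot=8): 1 row → Gate = 11 ✓
(Dest=10, Pilot=4): 1 row → Gate = 9 ✓
Every {Dest, Pilot} value is associated with a single Gate value, so {Dest, Pilot} -> Gate holds.

Yes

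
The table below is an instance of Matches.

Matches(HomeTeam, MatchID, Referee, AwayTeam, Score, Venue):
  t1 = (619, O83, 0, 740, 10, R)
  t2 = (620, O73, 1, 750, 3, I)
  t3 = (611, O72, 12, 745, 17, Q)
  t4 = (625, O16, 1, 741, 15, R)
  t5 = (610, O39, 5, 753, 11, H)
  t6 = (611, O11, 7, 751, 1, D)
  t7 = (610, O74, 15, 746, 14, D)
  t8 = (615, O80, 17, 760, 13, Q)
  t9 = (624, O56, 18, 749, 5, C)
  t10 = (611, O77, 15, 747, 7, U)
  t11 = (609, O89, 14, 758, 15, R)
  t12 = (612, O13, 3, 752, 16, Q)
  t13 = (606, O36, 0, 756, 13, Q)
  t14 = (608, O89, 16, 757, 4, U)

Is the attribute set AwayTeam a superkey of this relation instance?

Yes

All 14 rows have distinct AwayTeam values, so AwayTeam → (all attributes) holds and AwayTeam is a superkey.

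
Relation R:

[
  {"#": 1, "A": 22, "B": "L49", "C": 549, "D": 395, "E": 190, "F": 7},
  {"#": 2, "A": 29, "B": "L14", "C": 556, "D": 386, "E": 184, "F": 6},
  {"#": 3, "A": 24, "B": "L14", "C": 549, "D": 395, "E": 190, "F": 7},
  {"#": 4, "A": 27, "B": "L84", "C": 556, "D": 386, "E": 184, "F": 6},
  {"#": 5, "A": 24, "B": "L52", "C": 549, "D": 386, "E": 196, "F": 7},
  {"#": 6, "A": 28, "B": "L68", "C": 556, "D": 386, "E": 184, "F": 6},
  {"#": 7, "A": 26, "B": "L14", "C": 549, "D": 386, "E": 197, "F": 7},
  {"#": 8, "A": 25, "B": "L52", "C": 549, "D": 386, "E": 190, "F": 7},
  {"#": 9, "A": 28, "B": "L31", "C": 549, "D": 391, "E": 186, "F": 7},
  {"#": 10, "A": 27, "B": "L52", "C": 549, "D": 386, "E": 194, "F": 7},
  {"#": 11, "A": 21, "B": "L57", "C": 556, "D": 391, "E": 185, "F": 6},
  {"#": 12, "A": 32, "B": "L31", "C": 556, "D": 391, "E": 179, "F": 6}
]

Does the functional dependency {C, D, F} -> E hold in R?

(C=549, D=395, F=7): rows 1, 3 → E = 190, 190 ✓
(C=556, D=386, F=6): rows 2, 4, 6 → E = 184, 184, 184 ✓
(C=549, D=386, F=7): rows 5, 7, 8, 10 → E takes values {196, 197, 190, 194} — violation
(C=549, D=391, F=7): row 9 → E = 186 ✓
(C=556, D=391, F=6): rows 11, 12 → E takes values {185, 179} — violation
Two rows agree on {C, D, F} but differ on E, so {C, D, F} -> E does not hold.

No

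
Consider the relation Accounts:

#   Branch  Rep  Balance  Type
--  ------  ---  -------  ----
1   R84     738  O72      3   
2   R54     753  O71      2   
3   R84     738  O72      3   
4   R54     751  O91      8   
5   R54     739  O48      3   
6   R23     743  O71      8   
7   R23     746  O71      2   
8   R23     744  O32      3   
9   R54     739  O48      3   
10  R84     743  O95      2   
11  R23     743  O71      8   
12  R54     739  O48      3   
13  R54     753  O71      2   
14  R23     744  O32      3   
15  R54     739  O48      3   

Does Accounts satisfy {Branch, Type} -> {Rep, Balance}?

Yes

(Branch=R84, Type=3): rows 1, 3 → {Rep,Balance} = (738, O72), (738, O72) ✓
(Branch=R54, Type=2): rows 2, 13 → {Rep,Balance} = (753, O71), (753, O71) ✓
(Branch=R54, Type=8): row 4 → {Rep,Balance} = (751, O91) ✓
(Branch=R54, Type=3): rows 5, 9, 12, 15 → {Rep,Balance} = (739, O48), (739, O48), (739, O48), (739, O48) ✓
(Branch=R23, Type=8): rows 6, 11 → {Rep,Balance} = (743, O71), (743, O71) ✓
(Branch=R23, Type=2): row 7 → {Rep,Balance} = (746, O71) ✓
(Branch=R23, Type=3): rows 8, 14 → {Rep,Balance} = (744, O32), (744, O32) ✓
(Branch=R84, Type=2): row 10 → {Rep,Balance} = (743, O95) ✓
Every {Branch, Type} value is associated with a single {Rep, Balance} value, so {Branch, Type} -> {Rep, Balance} holds.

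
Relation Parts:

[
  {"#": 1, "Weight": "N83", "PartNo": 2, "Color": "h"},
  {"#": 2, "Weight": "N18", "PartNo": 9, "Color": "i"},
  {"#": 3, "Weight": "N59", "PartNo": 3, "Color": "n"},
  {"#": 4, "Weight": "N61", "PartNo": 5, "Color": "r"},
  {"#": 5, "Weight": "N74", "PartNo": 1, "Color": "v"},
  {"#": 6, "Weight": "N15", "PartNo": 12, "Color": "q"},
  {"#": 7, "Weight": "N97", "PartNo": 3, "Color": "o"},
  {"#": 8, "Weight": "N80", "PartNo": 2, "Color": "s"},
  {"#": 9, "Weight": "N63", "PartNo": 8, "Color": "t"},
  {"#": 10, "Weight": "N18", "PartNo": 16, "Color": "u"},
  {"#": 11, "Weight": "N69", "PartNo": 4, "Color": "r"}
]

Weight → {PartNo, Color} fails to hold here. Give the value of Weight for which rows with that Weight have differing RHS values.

N18

Weight=N83: row 1 → {PartNo,Color} = (2, h) ✓
Weight=N18: rows 2, 10 → {PartNo,Color} takes values {(9, i), (16, u)} — violation
Weight=N59: row 3 → {PartNo,Color} = (3, n) ✓
Weight=N61: row 4 → {PartNo,Color} = (5, r) ✓
Weight=N74: row 5 → {PartNo,Color} = (1, v) ✓
Weight=N15: row 6 → {PartNo,Color} = (12, q) ✓
Weight=N97: row 7 → {PartNo,Color} = (3, o) ✓
Weight=N80: row 8 → {PartNo,Color} = (2, s) ✓
Weight=N63: row 9 → {PartNo,Color} = (8, t) ✓
Weight=N69: row 11 → {PartNo,Color} = (4, r) ✓
The only Weight value with inconsistent RHS is Weight=N18.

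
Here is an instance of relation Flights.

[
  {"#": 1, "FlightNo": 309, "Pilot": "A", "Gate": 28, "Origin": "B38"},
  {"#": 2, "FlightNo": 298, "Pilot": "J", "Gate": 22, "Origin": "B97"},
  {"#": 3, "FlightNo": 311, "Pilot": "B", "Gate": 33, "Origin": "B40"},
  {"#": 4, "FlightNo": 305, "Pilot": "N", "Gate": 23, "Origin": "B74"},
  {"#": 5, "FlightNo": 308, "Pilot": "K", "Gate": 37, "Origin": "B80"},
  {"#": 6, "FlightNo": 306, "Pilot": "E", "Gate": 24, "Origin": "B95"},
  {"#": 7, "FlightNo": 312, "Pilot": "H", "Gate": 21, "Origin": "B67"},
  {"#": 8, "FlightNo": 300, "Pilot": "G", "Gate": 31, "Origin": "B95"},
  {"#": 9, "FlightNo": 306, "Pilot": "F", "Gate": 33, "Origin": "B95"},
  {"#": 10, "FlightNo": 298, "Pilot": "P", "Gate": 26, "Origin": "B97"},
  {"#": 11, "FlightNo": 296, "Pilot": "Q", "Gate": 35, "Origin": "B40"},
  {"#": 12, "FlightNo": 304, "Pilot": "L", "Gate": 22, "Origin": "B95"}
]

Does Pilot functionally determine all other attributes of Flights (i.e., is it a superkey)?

All 12 rows have distinct Pilot values, so Pilot → (all attributes) holds and Pilot is a superkey.

Yes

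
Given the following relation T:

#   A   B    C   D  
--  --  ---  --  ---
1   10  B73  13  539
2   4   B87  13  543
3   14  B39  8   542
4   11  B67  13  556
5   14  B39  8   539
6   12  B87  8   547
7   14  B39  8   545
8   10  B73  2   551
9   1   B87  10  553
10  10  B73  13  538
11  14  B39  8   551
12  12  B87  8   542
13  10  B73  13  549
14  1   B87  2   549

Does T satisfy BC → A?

(B=B73, C=13): rows 1, 10, 13 → A = 10, 10, 10 ✓
(B=B87, C=13): row 2 → A = 4 ✓
(B=B39, C=8): rows 3, 5, 7, 11 → A = 14, 14, 14, 14 ✓
(B=B67, C=13): row 4 → A = 11 ✓
(B=B87, C=8): rows 6, 12 → A = 12, 12 ✓
(B=B73, C=2): row 8 → A = 10 ✓
(B=B87, C=10): row 9 → A = 1 ✓
(B=B87, C=2): row 14 → A = 1 ✓
Every BC value is associated with a single A value, so BC → A holds.

Yes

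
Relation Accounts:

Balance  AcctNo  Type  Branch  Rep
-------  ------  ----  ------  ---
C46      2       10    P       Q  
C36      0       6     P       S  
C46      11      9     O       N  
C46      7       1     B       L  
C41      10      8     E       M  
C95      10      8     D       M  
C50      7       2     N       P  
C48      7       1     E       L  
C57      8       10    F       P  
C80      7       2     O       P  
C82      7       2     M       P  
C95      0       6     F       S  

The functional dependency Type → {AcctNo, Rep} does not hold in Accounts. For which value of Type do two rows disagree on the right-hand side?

Type=10: 2 rows → {AcctNo,Rep} takes values {(2, Q), (8, P)} — violation
Type=6: 2 rows → {AcctNo,Rep} = (0, S), (0, S) ✓
Type=9: 1 row → {AcctNo,Rep} = (11, N) ✓
Type=1: 2 rows → {AcctNo,Rep} = (7, L), (7, L) ✓
Type=8: 2 rows → {AcctNo,Rep} = (10, M), (10, M) ✓
Type=2: 3 rows → {AcctNo,Rep} = (7, P), (7, P), (7, P) ✓
The only Type value with inconsistent RHS is Type=10.

10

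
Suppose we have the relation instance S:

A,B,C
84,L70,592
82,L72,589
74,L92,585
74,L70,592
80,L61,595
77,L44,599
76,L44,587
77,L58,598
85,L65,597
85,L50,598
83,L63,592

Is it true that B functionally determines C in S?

No

B=L70: 2 rows → C = 592, 592 ✓
B=L72: 1 row → C = 589 ✓
B=L92: 1 row → C = 585 ✓
B=L61: 1 row → C = 595 ✓
B=L44: 2 rows → C takes values {599, 587} — violation
B=L58: 1 row → C = 598 ✓
B=L65: 1 row → C = 597 ✓
B=L50: 1 row → C = 598 ✓
B=L63: 1 row → C = 592 ✓
Two rows agree on B but differ on C, so B -> C does not hold.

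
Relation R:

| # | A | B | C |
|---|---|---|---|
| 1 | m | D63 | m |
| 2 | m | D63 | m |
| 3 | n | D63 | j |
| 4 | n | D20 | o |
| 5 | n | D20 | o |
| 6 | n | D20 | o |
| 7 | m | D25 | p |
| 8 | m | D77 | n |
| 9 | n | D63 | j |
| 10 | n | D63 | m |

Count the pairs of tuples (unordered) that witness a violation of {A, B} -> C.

2

(A=m, B=D63): all 2 rows agree on C — 0 pairs.
(A=n, B=D63): violating pairs (3,10), (9,10) — 2 pairs.
(A=n, B=D20): all 3 rows agree on C — 0 pairs.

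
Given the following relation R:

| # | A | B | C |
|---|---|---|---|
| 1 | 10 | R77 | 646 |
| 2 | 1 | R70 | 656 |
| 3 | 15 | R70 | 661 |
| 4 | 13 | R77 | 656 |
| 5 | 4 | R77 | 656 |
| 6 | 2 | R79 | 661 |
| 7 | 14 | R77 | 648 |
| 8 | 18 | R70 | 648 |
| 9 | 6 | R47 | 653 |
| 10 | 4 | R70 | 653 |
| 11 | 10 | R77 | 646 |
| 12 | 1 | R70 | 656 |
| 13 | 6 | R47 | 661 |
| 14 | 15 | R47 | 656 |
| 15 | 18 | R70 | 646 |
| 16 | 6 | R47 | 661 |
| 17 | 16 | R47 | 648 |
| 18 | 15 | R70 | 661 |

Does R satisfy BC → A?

No

(B=R77, C=646): rows 1, 11 → A = 10, 10 ✓
(B=R70, C=656): rows 2, 12 → A = 1, 1 ✓
(B=R70, C=661): rows 3, 18 → A = 15, 15 ✓
(B=R77, C=656): rows 4, 5 → A takes values {13, 4} — violation
(B=R79, C=661): row 6 → A = 2 ✓
(B=R77, C=648): row 7 → A = 14 ✓
(B=R70, C=648): row 8 → A = 18 ✓
(B=R47, C=653): row 9 → A = 6 ✓
(B=R70, C=653): row 10 → A = 4 ✓
(B=R47, C=661): rows 13, 16 → A = 6, 6 ✓
(B=R47, C=656): row 14 → A = 15 ✓
(B=R70, C=646): row 15 → A = 18 ✓
(B=R47, C=648): row 17 → A = 16 ✓
Two rows agree on BC but differ on A, so BC → A does not hold.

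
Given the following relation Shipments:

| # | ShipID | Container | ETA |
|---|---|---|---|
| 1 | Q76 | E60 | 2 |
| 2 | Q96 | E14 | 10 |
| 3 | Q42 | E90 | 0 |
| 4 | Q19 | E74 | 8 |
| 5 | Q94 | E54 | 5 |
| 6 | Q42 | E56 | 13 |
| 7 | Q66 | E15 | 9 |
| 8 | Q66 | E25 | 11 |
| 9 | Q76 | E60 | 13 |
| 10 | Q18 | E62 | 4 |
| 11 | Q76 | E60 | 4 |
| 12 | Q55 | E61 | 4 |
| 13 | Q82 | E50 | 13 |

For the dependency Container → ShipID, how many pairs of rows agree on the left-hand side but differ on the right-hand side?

Container=E60: all 3 rows agree on ShipID — 0 pairs.

0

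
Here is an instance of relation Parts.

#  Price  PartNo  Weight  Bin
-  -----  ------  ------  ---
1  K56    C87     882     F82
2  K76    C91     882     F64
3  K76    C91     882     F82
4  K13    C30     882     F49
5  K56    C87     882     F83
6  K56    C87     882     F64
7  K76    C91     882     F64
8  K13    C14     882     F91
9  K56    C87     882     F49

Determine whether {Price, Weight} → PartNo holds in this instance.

(Price=K56, Weight=882): rows 1, 5, 6, 9 → PartNo = C87, C87, C87, C87 ✓
(Price=K76, Weight=882): rows 2, 3, 7 → PartNo = C91, C91, C91 ✓
(Price=K13, Weight=882): rows 4, 8 → PartNo takes values {C30, C14} — violation
Two rows agree on {Price, Weight} but differ on PartNo, so {Price, Weight} → PartNo does not hold.

No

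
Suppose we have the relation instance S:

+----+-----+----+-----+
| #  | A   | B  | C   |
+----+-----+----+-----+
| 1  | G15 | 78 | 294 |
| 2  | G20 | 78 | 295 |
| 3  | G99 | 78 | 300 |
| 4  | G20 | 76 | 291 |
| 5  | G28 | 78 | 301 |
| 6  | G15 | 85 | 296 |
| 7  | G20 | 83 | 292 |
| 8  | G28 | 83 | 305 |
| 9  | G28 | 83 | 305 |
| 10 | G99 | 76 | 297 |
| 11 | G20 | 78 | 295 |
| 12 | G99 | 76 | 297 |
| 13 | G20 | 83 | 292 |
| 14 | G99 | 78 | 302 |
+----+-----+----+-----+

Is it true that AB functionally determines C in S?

(A=G15, B=78): row 1 → C = 294 ✓
(A=G20, B=78): rows 2, 11 → C = 295, 295 ✓
(A=G99, B=78): rows 3, 14 → C takes values {300, 302} — violation
(A=G20, B=76): row 4 → C = 291 ✓
(A=G28, B=78): row 5 → C = 301 ✓
(A=G15, B=85): row 6 → C = 296 ✓
(A=G20, B=83): rows 7, 13 → C = 292, 292 ✓
(A=G28, B=83): rows 8, 9 → C = 305, 305 ✓
(A=G99, B=76): rows 10, 12 → C = 297, 297 ✓
Two rows agree on AB but differ on C, so AB -> C does not hold.

No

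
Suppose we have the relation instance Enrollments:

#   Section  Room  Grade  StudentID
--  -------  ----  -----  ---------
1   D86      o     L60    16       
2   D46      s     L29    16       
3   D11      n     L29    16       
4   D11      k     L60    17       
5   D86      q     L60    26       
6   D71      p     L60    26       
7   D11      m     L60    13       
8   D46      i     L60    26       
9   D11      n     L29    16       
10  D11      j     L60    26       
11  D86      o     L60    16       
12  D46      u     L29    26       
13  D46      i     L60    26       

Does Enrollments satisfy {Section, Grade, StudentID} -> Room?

Yes

(Section=D86, Grade=L60, StudentID=16): rows 1, 11 → Room = o, o ✓
(Section=D46, Grade=L29, StudentID=16): row 2 → Room = s ✓
(Section=D11, Grade=L29, StudentID=16): rows 3, 9 → Room = n, n ✓
(Section=D11, Grade=L60, StudentID=17): row 4 → Room = k ✓
(Section=D86, Grade=L60, StudentID=26): row 5 → Room = q ✓
(Section=D71, Grade=L60, StudentID=26): row 6 → Room = p ✓
(Section=D11, Grade=L60, StudentID=13): row 7 → Room = m ✓
(Section=D46, Grade=L60, StudentID=26): rows 8, 13 → Room = i, i ✓
(Section=D11, Grade=L60, StudentID=26): row 10 → Room = j ✓
(Section=D46, Grade=L29, StudentID=26): row 12 → Room = u ✓
Every {Section, Grade, StudentID} value is associated with a single Room value, so {Section, Grade, StudentID} -> Room holds.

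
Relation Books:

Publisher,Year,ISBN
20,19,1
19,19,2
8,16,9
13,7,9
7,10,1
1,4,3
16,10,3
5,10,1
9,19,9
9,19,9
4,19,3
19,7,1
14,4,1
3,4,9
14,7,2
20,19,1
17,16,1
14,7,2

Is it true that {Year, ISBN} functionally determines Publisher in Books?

No

(Year=19, ISBN=1): 2 rows → Publisher = 20, 20 ✓
(Year=19, ISBN=2): 1 row → Publisher = 19 ✓
(Year=16, ISBN=9): 1 row → Publisher = 8 ✓
(Year=7, ISBN=9): 1 row → Publisher = 13 ✓
(Year=10, ISBN=1): 2 rows → Publisher takes values {7, 5} — violation
(Year=4, ISBN=3): 1 row → Publisher = 1 ✓
(Year=10, ISBN=3): 1 row → Publisher = 16 ✓
(Year=19, ISBN=9): 2 rows → Publisher = 9, 9 ✓
(Year=19, ISBN=3): 1 row → Publisher = 4 ✓
(Year=7, ISBN=1): 1 row → Publisher = 19 ✓
(Year=4, ISBN=1): 1 row → Publisher = 14 ✓
(Year=4, ISBN=9): 1 row → Publisher = 3 ✓
(Year=7, ISBN=2): 2 rows → Publisher = 14, 14 ✓
(Year=16, ISBN=1): 1 row → Publisher = 17 ✓
Two rows agree on {Year, ISBN} but differ on Publisher, so {Year, ISBN} -> Publisher does not hold.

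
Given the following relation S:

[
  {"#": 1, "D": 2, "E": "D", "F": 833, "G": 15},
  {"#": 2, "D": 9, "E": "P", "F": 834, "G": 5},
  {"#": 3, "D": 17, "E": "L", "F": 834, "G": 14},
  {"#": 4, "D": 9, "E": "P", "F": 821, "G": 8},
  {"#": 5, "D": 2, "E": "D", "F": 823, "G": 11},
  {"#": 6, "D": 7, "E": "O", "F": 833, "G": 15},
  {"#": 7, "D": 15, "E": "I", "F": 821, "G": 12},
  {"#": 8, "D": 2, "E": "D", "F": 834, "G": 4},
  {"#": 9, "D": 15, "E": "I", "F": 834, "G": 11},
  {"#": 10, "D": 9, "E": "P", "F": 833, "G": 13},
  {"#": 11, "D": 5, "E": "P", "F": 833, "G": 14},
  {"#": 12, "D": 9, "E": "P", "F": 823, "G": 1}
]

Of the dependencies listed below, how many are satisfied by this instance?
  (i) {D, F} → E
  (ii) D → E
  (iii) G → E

(i) {D, F} → E: every LHS value maps to a single RHS value — holds.
(ii) D → E: every LHS value maps to a single RHS value — holds.
(iii) G → E: G=15: rows 1, 6 → E takes values {D, O} — violation; G=14: rows 3, 11 → E takes values {L, P} — violation; G=11: rows 5, 9 → E takes values {D, I} — violation — fails.
2 of the 3 dependencies hold.

2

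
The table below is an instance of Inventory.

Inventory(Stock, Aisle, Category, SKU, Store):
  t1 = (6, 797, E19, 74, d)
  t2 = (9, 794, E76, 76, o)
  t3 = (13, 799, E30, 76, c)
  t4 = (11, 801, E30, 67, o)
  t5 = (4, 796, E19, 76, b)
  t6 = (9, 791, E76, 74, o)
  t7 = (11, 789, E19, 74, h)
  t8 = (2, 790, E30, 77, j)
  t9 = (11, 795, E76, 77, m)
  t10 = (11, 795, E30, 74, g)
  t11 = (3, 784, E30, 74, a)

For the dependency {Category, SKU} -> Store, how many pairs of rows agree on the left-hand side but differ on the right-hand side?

(Category=E19, SKU=74): violating pairs (1,7) — 1 pair.
(Category=E30, SKU=74): violating pairs (10,11) — 1 pair.

2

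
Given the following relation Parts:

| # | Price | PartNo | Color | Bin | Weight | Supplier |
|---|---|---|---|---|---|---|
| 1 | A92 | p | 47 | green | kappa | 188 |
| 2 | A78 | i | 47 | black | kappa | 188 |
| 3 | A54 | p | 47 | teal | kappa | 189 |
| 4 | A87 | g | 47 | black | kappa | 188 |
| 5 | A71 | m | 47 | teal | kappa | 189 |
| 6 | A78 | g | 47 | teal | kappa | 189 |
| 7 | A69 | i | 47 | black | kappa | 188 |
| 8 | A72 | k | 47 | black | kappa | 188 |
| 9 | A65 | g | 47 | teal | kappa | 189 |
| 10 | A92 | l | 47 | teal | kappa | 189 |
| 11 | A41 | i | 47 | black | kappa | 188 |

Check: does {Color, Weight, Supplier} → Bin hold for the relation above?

(Color=47, Weight=kappa, Supplier=188): rows 1, 2, 4, 7, 8, 11 → Bin takes values {green, black} — violation
(Color=47, Weight=kappa, Supplier=189): rows 3, 5, 6, 9, 10 → Bin = teal, teal, teal, teal, teal ✓
Two rows agree on {Color, Weight, Supplier} but differ on Bin, so {Color, Weight, Supplier} → Bin does not hold.

No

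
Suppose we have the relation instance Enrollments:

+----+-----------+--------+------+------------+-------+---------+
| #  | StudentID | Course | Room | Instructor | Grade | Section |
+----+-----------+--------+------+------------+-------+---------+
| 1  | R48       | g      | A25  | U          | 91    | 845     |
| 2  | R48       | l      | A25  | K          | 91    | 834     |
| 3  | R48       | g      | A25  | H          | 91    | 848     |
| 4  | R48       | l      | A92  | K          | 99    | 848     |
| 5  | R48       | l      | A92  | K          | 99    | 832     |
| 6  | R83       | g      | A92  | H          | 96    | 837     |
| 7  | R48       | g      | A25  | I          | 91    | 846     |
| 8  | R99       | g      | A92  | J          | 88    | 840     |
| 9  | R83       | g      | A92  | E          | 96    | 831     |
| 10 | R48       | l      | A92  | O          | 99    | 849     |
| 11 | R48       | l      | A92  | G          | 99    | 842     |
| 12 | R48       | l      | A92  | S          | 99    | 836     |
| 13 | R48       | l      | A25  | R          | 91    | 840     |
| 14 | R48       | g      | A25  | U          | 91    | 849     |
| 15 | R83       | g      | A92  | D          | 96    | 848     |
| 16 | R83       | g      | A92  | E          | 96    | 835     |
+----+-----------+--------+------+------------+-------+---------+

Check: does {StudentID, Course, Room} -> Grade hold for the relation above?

Yes

(StudentID=R48, Course=g, Room=A25): rows 1, 3, 7, 14 → Grade = 91, 91, 91, 91 ✓
(StudentID=R48, Course=l, Room=A25): rows 2, 13 → Grade = 91, 91 ✓
(StudentID=R48, Course=l, Room=A92): rows 4, 5, 10, 11, 12 → Grade = 99, 99, 99, 99, 99 ✓
(StudentID=R83, Course=g, Room=A92): rows 6, 9, 15, 16 → Grade = 96, 96, 96, 96 ✓
(StudentID=R99, Course=g, Room=A92): row 8 → Grade = 88 ✓
Every {StudentID, Course, Room} value is associated with a single Grade value, so {StudentID, Course, Room} -> Grade holds.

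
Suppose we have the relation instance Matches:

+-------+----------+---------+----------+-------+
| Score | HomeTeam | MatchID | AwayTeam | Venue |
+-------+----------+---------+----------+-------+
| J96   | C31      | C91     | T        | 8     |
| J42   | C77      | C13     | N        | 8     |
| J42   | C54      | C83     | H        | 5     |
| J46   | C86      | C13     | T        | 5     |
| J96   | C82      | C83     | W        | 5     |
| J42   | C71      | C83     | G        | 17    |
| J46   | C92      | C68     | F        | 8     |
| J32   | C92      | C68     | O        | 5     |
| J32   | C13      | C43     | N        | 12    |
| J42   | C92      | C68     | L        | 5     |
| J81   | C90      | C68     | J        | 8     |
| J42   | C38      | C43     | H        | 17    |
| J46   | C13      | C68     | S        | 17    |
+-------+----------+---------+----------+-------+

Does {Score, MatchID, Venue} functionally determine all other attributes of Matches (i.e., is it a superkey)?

Yes

All 13 rows have distinct {Score, MatchID, Venue} values, so {Score, MatchID, Venue} → (all attributes) holds and {Score, MatchID, Venue} is a superkey.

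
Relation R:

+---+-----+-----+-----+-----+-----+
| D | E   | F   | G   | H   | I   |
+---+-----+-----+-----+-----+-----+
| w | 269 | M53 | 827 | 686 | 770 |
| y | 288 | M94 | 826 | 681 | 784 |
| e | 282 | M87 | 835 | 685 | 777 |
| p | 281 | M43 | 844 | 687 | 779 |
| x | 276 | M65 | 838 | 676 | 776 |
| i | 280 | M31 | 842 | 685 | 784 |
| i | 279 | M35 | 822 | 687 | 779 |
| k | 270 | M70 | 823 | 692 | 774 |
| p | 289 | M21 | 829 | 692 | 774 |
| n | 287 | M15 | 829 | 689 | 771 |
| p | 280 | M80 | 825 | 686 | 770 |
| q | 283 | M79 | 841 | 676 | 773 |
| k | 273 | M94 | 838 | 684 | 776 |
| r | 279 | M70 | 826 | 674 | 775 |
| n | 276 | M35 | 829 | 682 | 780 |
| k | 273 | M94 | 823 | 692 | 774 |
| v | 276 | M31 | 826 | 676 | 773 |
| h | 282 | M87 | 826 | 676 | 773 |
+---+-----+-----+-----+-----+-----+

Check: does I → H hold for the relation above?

I=770: 2 rows → H = 686, 686 ✓
I=784: 2 rows → H takes values {681, 685} — violation
I=777: 1 row → H = 685 ✓
I=779: 2 rows → H = 687, 687 ✓
I=776: 2 rows → H takes values {676, 684} — violation
I=774: 3 rows → H = 692, 692, 692 ✓
I=771: 1 row → H = 689 ✓
I=773: 3 rows → H = 676, 676, 676 ✓
I=775: 1 row → H = 674 ✓
I=780: 1 row → H = 682 ✓
Two rows agree on I but differ on H, so I → H does not hold.

No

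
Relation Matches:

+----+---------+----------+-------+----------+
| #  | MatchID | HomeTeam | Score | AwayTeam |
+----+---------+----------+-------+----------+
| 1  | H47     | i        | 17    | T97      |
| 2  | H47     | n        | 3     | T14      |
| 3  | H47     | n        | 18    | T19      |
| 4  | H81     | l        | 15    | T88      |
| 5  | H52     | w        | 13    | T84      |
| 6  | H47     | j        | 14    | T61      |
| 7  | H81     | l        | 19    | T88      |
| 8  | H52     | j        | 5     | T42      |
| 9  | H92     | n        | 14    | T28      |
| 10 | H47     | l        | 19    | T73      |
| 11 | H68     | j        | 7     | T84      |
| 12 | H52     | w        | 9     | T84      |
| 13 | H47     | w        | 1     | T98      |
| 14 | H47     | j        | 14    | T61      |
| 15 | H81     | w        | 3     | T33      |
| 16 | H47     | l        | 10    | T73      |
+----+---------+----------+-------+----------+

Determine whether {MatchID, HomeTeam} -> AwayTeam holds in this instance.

(MatchID=H47, HomeTeam=i): row 1 → AwayTeam = T97 ✓
(MatchID=H47, HomeTeam=n): rows 2, 3 → AwayTeam takes values {T14, T19} — violation
(MatchID=H81, HomeTeam=l): rows 4, 7 → AwayTeam = T88, T88 ✓
(MatchID=H52, HomeTeam=w): rows 5, 12 → AwayTeam = T84, T84 ✓
(MatchID=H47, HomeTeam=j): rows 6, 14 → AwayTeam = T61, T61 ✓
(MatchID=H52, HomeTeam=j): row 8 → AwayTeam = T42 ✓
(MatchID=H92, HomeTeam=n): row 9 → AwayTeam = T28 ✓
(MatchID=H47, HomeTeam=l): rows 10, 16 → AwayTeam = T73, T73 ✓
(MatchID=H68, HomeTeam=j): row 11 → AwayTeam = T84 ✓
(MatchID=H47, HomeTeam=w): row 13 → AwayTeam = T98 ✓
(MatchID=H81, HomeTeam=w): row 15 → AwayTeam = T33 ✓
Two rows agree on {MatchID, HomeTeam} but differ on AwayTeam, so {MatchID, HomeTeam} -> AwayTeam does not hold.

No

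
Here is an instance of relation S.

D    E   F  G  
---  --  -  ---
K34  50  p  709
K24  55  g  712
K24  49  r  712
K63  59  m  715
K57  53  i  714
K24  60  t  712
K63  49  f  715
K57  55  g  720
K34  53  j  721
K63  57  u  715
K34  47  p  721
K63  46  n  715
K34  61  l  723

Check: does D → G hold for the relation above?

D=K34: 4 rows → G takes values {709, 721, 723} — violation
D=K24: 3 rows → G = 712, 712, 712 ✓
D=K63: 4 rows → G = 715, 715, 715, 715 ✓
D=K57: 2 rows → G takes values {714, 720} — violation
Two rows agree on D but differ on G, so D → G does not hold.

No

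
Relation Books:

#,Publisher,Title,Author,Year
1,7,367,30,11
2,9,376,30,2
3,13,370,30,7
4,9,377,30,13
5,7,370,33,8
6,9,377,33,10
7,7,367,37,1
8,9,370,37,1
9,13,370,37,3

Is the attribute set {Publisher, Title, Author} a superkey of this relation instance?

All 9 rows have distinct {Publisher, Title, Author} values, so {Publisher, Title, Author} → (all attributes) holds and {Publisher, Title, Author} is a superkey.

Yes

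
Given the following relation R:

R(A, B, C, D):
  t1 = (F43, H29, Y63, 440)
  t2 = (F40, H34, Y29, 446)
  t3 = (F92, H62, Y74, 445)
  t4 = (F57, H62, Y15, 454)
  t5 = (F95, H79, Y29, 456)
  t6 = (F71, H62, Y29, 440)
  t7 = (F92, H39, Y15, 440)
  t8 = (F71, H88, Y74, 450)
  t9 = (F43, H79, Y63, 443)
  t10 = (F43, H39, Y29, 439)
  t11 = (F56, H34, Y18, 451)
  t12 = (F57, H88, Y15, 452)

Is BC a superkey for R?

All 12 rows have distinct BC values, so BC → (all attributes) holds and BC is a superkey.

Yes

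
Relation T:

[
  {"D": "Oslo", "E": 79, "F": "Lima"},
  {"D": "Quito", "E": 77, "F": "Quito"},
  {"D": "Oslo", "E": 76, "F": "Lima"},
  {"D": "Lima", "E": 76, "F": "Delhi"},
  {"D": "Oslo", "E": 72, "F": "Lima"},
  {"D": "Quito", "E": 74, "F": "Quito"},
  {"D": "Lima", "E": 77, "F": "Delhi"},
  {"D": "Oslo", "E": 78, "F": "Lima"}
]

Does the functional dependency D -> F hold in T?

D=Oslo: 4 rows → F = Lima, Lima, Lima, Lima ✓
D=Quito: 2 rows → F = Quito, Quito ✓
D=Lima: 2 rows → F = Delhi, Delhi ✓
Every D value is associated with a single F value, so D -> F holds.

Yes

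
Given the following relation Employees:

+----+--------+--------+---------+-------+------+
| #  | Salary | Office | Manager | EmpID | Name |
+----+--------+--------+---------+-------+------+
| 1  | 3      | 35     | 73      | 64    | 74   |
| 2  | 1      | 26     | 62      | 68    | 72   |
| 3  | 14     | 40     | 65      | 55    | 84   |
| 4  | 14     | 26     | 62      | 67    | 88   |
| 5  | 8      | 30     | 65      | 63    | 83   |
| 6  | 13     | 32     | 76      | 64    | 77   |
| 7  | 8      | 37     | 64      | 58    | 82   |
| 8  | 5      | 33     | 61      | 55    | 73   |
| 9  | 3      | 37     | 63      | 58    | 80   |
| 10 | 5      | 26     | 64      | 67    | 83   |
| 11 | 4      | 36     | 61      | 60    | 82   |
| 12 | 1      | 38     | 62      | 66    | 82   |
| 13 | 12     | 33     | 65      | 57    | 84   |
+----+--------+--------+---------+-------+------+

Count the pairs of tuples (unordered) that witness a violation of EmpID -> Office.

2

EmpID=64: violating pairs (1,6) — 1 pair.
EmpID=55: violating pairs (3,8) — 1 pair.
EmpID=67: all 2 rows agree on Office — 0 pairs.
EmpID=58: all 2 rows agree on Office — 0 pairs.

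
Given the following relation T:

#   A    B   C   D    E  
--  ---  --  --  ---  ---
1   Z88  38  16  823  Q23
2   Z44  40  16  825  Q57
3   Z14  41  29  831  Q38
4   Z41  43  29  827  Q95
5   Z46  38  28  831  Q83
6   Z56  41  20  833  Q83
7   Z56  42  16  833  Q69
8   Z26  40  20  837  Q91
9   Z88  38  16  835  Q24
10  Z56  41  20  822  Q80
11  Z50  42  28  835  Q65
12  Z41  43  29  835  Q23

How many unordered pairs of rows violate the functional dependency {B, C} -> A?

(B=38, C=16): all 2 rows agree on A — 0 pairs.
(B=43, C=29): all 2 rows agree on A — 0 pairs.
(B=41, C=20): all 2 rows agree on A — 0 pairs.

0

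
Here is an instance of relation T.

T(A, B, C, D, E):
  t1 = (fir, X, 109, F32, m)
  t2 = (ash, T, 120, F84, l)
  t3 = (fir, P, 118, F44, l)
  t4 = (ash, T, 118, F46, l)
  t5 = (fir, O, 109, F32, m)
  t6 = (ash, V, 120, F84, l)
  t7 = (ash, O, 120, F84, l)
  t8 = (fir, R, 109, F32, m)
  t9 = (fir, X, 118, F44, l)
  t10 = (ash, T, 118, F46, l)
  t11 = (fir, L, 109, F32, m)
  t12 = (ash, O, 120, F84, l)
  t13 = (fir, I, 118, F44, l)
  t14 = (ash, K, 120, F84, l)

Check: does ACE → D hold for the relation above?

(A=fir, C=109, E=m): rows 1, 5, 8, 11 → D = F32, F32, F32, F32 ✓
(A=ash, C=120, E=l): rows 2, 6, 7, 12, 14 → D = F84, F84, F84, F84, F84 ✓
(A=fir, C=118, E=l): rows 3, 9, 13 → D = F44, F44, F44 ✓
(A=ash, C=118, E=l): rows 4, 10 → D = F46, F46 ✓
Every ACE value is associated with a single D value, so ACE → D holds.

Yes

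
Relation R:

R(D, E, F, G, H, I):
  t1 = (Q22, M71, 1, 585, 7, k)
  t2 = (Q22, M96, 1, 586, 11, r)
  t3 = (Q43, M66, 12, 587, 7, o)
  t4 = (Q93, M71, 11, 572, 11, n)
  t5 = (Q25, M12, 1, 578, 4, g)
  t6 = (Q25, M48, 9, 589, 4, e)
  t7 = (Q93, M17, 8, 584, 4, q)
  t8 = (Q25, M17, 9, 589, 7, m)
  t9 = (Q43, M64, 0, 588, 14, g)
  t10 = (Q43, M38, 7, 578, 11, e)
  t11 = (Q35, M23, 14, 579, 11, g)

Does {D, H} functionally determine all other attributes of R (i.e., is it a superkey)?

No

Rows 5 and 6 have the same {D, H} value (D=Q25, H=4) but are distinct tuples, so {D, H} does not determine every attribute — not a superkey.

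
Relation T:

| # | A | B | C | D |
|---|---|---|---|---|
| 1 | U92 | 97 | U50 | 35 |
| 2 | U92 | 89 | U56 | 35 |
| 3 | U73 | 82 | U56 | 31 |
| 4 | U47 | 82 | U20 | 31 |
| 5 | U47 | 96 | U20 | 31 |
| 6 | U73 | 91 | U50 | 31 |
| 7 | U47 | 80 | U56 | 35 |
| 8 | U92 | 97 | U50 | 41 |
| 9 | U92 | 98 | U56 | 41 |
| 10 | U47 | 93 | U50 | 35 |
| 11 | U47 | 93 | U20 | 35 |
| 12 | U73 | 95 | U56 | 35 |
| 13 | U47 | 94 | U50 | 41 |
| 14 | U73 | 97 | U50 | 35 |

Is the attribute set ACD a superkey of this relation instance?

Rows 4 and 5 have the same ACD value (A=U47, C=U20, D=31) but are distinct tuples, so ACD does not determine every attribute — not a superkey.

No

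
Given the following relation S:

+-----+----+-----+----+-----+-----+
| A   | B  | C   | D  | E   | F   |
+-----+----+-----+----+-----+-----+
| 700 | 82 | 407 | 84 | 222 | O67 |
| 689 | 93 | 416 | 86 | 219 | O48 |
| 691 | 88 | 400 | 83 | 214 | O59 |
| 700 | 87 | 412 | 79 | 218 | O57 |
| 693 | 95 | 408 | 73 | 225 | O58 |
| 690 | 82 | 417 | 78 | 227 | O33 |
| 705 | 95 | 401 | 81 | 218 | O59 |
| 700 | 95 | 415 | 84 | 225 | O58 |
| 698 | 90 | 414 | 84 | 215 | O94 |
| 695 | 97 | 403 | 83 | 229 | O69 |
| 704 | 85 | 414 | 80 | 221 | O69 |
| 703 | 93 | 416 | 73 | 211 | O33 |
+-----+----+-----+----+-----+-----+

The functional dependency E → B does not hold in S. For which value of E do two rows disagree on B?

E=222: 1 row → B = 82 ✓
E=219: 1 row → B = 93 ✓
E=214: 1 row → B = 88 ✓
E=218: 2 rows → B takes values {87, 95} — violation
E=225: 2 rows → B = 95, 95 ✓
E=227: 1 row → B = 82 ✓
E=215: 1 row → B = 90 ✓
E=229: 1 row → B = 97 ✓
E=221: 1 row → B = 85 ✓
E=211: 1 row → B = 93 ✓
The only E value with inconsistent B is E=218.

218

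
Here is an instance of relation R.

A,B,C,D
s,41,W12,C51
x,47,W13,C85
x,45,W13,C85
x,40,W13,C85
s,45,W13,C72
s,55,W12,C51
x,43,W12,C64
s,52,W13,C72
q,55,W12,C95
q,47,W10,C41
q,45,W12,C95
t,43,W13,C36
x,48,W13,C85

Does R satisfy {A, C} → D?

(A=s, C=W12): 2 rows → D = C51, C51 ✓
(A=x, C=W13): 4 rows → D = C85, C85, C85, C85 ✓
(A=s, C=W13): 2 rows → D = C72, C72 ✓
(A=x, C=W12): 1 row → D = C64 ✓
(A=q, C=W12): 2 rows → D = C95, C95 ✓
(A=q, C=W10): 1 row → D = C41 ✓
(A=t, C=W13): 1 row → D = C36 ✓
Every {A, C} value is associated with a single D value, so {A, C} → D holds.

Yes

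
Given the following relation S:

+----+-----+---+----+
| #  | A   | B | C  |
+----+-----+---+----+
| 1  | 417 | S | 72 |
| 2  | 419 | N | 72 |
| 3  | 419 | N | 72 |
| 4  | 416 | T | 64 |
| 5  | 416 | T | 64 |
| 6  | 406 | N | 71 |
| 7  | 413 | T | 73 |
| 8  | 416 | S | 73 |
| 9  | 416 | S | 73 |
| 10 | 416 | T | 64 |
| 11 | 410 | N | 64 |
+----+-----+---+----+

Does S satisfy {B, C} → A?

Yes

(B=S, C=72): row 1 → A = 417 ✓
(B=N, C=72): rows 2, 3 → A = 419, 419 ✓
(B=T, C=64): rows 4, 5, 10 → A = 416, 416, 416 ✓
(B=N, C=71): row 6 → A = 406 ✓
(B=T, C=73): row 7 → A = 413 ✓
(B=S, C=73): rows 8, 9 → A = 416, 416 ✓
(B=N, C=64): row 11 → A = 410 ✓
Every {B, C} value is associated with a single A value, so {B, C} → A holds.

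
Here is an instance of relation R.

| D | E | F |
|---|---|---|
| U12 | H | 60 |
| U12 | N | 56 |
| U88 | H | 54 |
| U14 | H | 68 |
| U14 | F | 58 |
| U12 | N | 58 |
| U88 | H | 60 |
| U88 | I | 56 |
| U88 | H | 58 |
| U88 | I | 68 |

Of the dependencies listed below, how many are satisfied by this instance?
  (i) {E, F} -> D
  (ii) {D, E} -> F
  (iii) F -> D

0

(i) {E, F} -> D: (E=H, F=60): 2 rows → D takes values {U12, U88} — violation — fails.
(ii) {D, E} -> F: (D=U12, E=N): 2 rows → F takes values {56, 58} — violation; (D=U88, E=H): 3 rows → F takes values {54, 60, 58} — violation; (D=U88, E=I): 2 rows → F takes values {56, 68} — violation — fails.
(iii) F -> D: F=60: 2 rows → D takes values {U12, U88} — violation; F=56: 2 rows → D takes values {U12, U88} — violation; F=68: 2 rows → D takes values {U14, U88} — violation; F=58: 3 rows → D takes values {U14, U12, U88} — violation — fails.
None of the 3 dependencies hold.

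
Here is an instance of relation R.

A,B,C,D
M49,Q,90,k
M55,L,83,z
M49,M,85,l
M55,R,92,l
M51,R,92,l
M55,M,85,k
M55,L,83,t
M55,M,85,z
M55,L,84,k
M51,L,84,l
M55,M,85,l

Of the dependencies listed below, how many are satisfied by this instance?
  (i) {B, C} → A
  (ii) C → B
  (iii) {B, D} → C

(i) {B, C} → A: (B=M, C=85): 4 rows → A takes values {M49, M55} — violation; (B=R, C=92): 2 rows → A takes values {M55, M51} — violation; (B=L, C=84): 2 rows → A takes values {M55, M51} — violation — fails.
(ii) C → B: every LHS value maps to a single RHS value — holds.
(iii) {B, D} → C: every LHS value maps to a single RHS value — holds.
2 of the 3 dependencies hold.

2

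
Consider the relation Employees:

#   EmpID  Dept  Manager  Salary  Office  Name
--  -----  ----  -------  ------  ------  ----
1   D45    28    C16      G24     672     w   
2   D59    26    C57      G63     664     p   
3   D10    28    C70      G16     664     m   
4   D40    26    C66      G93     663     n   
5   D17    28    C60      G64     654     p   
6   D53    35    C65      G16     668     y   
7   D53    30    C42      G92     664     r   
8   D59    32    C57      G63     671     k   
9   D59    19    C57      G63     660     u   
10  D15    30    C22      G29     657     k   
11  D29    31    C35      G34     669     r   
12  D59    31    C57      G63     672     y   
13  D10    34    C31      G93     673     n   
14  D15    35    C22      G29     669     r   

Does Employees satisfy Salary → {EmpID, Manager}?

Salary=G24: row 1 → {EmpID,Manager} = (D45, C16) ✓
Salary=G63: rows 2, 8, 9, 12 → {EmpID,Manager} = (D59, C57), (D59, C57), (D59, C57), (D59, C57) ✓
Salary=G16: rows 3, 6 → {EmpID,Manager} takes values {(D10, C70), (D53, C65)} — violation
Salary=G93: rows 4, 13 → {EmpID,Manager} takes values {(D40, C66), (D10, C31)} — violation
Salary=G64: row 5 → {EmpID,Manager} = (D17, C60) ✓
Salary=G92: row 7 → {EmpID,Manager} = (D53, C42) ✓
Salary=G29: rows 10, 14 → {EmpID,Manager} = (D15, C22), (D15, C22) ✓
Salary=G34: row 11 → {EmpID,Manager} = (D29, C35) ✓
Two rows agree on Salary but differ on {EmpID, Manager}, so Salary → {EmpID, Manager} does not hold.

No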